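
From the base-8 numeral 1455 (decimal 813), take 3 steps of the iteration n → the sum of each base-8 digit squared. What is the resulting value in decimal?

813 = (1,4,5,5)_8 → 1² + 4² + 5² + 5² = 1 + 16 + 25 + 25 = 67
67 = (1,0,3)_8 → 1² + 0² + 3² = 1 + 0 + 9 = 10
10 = (1,2)_8 → 1² + 2² = 1 + 4 = 5

5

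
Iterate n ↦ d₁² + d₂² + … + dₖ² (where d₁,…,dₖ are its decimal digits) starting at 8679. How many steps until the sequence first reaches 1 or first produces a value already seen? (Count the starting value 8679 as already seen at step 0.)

8679 → 8² + 6² + 7² + 9² = 64 + 36 + 49 + 81 = 230
230 → 2² + 3² + 0² = 4 + 9 + 0 = 13
13 → 1² + 3² = 1 + 9 = 10
10 → 1² + 0² = 1 + 0 = 1  — reached 1.
That took 4 steps.

4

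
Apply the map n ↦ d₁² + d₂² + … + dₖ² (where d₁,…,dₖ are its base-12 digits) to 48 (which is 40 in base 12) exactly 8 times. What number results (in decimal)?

104

48 = (4,0)_12 → 4² + 0² = 16 + 0 = 16
16 = (1,4)_12 → 1² + 4² = 1 + 16 = 17
17 = (1,5)_12 → 1² + 5² = 1 + 25 = 26
26 = (2,2)_12 → 2² + 2² = 4 + 4 = 8
8 = (8)_12 → 8² = 64
64 = (5,4)_12 → 5² + 4² = 25 + 16 = 41
41 = (3,5)_12 → 3² + 5² = 9 + 25 = 34
34 = (2,10)_12 → 2² + 10² = 4 + 100 = 104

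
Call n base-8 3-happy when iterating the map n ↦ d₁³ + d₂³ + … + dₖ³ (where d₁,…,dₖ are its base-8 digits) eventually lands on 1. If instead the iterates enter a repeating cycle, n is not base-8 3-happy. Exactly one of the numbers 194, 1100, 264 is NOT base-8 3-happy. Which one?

194

194: 194 → 35 → 91 → 55 → 559 → 469 → 476 → 434 → 440 → 559  — repeats 559 (not base-8 3-happy)
1100: 1100 → 74 → 10 → 9 → 2 → 8 → 1  — reaches 1 (base-8 3-happy)
264: 264 → 65 → 2 → 8 → 1  — reaches 1 (base-8 3-happy)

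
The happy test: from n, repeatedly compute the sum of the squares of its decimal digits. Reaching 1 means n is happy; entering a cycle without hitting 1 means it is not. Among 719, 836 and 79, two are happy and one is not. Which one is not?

719

719: 719 → 131 → 11 → 2 → 4 → 16 → 37 → 58 → 89 → 145 → 42 → 20 → 4  — repeats 4 (not happy)
836: 836 → 109 → 82 → 68 → 100 → 1  — reaches 1 (happy)
79: 79 → 130 → 10 → 1  — reaches 1 (happy)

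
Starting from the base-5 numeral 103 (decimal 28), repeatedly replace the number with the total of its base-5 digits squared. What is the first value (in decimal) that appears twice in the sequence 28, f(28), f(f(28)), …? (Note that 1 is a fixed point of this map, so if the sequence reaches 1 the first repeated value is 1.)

10

28 = (1,0,3)_5 → 1² + 0² + 3² = 10
10 = (2,0)_5 → 2² + 0² = 4
4 = (4)_5 → 4² = 16
16 = (3,1)_5 → 3² + 1² = 10  — 10 already appeared earlier.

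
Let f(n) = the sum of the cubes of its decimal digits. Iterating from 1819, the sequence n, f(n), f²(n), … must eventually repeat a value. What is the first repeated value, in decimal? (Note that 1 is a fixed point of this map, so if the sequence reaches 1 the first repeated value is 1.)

1819 → 1³ + 8³ + 1³ + 9³ = 1 + 512 + 1 + 729 = 1243
1243 → 1³ + 2³ + 4³ + 3³ = 1 + 8 + 64 + 27 = 100
100 → 1³ + 0³ + 0³ = 1 + 0 + 0 = 1  — reached the fixed point 1.
1 → 1, so 1 is the first repeated value.

1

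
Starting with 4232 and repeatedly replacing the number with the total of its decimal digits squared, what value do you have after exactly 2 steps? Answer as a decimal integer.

18

4232 → 4² + 2² + 3² + 2² = 33
33 → 3² + 3² = 18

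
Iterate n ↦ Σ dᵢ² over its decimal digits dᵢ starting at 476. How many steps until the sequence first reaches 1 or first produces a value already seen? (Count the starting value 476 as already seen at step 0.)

11

476 → 4² + 7² + 6² = 101
101 → 1² + 0² + 1² = 2
2 → 2² = 4
4 → 4² = 16
16 → 1² + 6² = 37
37 → 3² + 7² = 58
58 → 5² + 8² = 89
89 → 8² + 9² = 145
145 → 1² + 4² + 5² = 42
42 → 4² + 2² = 20
20 → 2² + 0² = 4  — 4 repeats.
That took 11 steps.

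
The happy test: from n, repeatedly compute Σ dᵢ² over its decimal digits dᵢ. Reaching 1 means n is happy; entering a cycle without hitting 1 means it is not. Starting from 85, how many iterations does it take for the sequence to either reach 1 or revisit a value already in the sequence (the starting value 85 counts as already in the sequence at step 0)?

9

85 → 8² + 5² = 89
89 → 8² + 9² = 145
145 → 1² + 4² + 5² = 42
42 → 4² + 2² = 20
20 → 2² + 0² = 4
4 → 4² = 16
16 → 1² + 6² = 37
37 → 3² + 7² = 58
58 → 5² + 8² = 89  — 89 repeats.
That took 9 steps.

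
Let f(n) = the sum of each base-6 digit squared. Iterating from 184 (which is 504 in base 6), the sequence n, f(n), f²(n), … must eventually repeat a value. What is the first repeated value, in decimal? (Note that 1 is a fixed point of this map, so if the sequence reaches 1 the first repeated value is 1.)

184 = (5,0,4)_6 → 5² + 0² + 4² = 41
41 = (1,0,5)_6 → 1² + 0² + 5² = 26
26 = (4,2)_6 → 4² + 2² = 20
20 = (3,2)_6 → 3² + 2² = 13
13 = (2,1)_6 → 2² + 1² = 5
5 = (5)_6 → 5² = 25
25 = (4,1)_6 → 4² + 1² = 17
17 = (2,5)_6 → 2² + 5² = 29
29 = (4,5)_6 → 4² + 5² = 41  — 41 already appeared earlier.

41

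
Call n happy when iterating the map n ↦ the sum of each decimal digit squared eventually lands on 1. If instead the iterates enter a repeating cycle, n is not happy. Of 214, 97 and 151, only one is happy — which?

97

214: 214 → 21 → 5 → 25 → 29 → 85 → 89 → 145 → 42 → 20 → 4 → 16 → 37 → 58 → 89  — repeats 89 (not happy)
97: 97 → 130 → 10 → 1  — reaches 1 (happy)
151: 151 → 27 → 53 → 34 → 25 → 29 → 85 → 89 → 145 → 42 → 20 → 4 → 16 → 37 → 58 → 89  — repeats 89 (not happy)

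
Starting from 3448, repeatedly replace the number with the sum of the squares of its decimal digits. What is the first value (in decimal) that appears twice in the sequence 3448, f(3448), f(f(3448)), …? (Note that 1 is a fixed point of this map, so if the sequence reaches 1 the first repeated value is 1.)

16

3448 → 105
105 → 26
26 → 40
40 → 16
16 → 37
37 → 58
58 → 89
89 → 145
145 → 42
42 → 20
20 → 4
4 → 16  — 16 already appeared earlier.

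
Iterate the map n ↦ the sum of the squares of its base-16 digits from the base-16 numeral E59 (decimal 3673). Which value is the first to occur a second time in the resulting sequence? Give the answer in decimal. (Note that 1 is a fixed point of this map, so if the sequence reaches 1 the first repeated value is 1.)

169

3673 = (14,5,9)_16 → 14² + 5² + 9² = 196 + 25 + 81 = 302
302 = (1,2,14)_16 → 1² + 2² + 14² = 1 + 4 + 196 = 201
201 = (12,9)_16 → 12² + 9² = 144 + 81 = 225
225 = (14,1)_16 → 14² + 1² = 196 + 1 = 197
197 = (12,5)_16 → 12² + 5² = 144 + 25 = 169
169 = (10,9)_16 → 10² + 9² = 100 + 81 = 181
181 = (11,5)_16 → 11² + 5² = 121 + 25 = 146
146 = (9,2)_16 → 9² + 2² = 81 + 4 = 85
85 = (5,5)_16 → 5² + 5² = 25 + 25 = 50
50 = (3,2)_16 → 3² + 2² = 9 + 4 = 13
13 = (13)_16 → 13² = 169  — 169 already appeared earlier.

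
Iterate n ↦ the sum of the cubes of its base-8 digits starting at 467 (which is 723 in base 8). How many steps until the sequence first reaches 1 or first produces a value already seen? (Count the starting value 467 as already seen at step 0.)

7

467 = (7,2,3)_8 → 7³ + 2³ + 3³ = 378
378 = (5,7,2)_8 → 5³ + 7³ + 2³ = 476
476 = (7,3,4)_8 → 7³ + 3³ + 4³ = 434
434 = (6,6,2)_8 → 6³ + 6³ + 2³ = 440
440 = (6,7,0)_8 → 6³ + 7³ + 0³ = 559
559 = (1,0,5,7)_8 → 1³ + 0³ + 5³ + 7³ = 469
469 = (7,2,5)_8 → 7³ + 2³ + 5³ = 476  — 476 repeats.
That took 7 steps.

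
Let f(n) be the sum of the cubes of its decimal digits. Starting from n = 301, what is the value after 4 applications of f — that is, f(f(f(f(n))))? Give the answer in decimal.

301 → 3³ + 0³ + 1³ = 28
28 → 2³ + 8³ = 520
520 → 5³ + 2³ + 0³ = 133
133 → 1³ + 3³ + 3³ = 55

55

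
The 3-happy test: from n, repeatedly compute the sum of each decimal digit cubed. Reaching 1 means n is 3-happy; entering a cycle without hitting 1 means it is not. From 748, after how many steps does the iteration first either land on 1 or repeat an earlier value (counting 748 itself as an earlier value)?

748 → 7³ + 4³ + 8³ = 919
919 → 9³ + 1³ + 9³ = 1459
1459 → 1³ + 4³ + 5³ + 9³ = 919  — 919 repeats.
That took 3 steps.

3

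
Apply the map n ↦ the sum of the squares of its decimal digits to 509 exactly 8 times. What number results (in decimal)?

4

509 → 5² + 0² + 9² = 106
106 → 1² + 0² + 6² = 37
37 → 3² + 7² = 58
58 → 5² + 8² = 89
89 → 8² + 9² = 145
145 → 1² + 4² + 5² = 42
42 → 4² + 2² = 20
20 → 2² + 0² = 4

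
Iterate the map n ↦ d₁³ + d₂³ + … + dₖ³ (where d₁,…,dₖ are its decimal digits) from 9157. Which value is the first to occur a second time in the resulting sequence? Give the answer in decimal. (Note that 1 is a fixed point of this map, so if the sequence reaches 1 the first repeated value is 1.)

9157 → 1198
1198 → 1243
1243 → 100
100 → 1  — reached the fixed point 1.
1 → 1, so 1 is the first repeated value.

1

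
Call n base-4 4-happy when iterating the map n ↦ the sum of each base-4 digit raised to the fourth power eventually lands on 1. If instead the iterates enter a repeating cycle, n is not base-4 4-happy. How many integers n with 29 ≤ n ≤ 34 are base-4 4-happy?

4

29: 29 → 83 → 83  (repeats 83)
30: 30 → 98 → 33 → 17 → 2 → 16 → 1  (reaches 1)
31: 31 → 163 → 113 → 83 → 83  (repeats 83)
32: 32 → 16 → 1  (reaches 1)
33: 33 → 17 → 2 → 16 → 1  (reaches 1)
34: 34 → 32 → 16 → 1  (reaches 1)
base-4 4-happy: 30, 32, 33, 34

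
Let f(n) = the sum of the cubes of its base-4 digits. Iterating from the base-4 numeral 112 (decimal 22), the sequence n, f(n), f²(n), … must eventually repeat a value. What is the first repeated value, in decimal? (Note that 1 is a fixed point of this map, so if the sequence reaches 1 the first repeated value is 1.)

22 = (1,1,2)_4 → 1³ + 1³ + 2³ = 1 + 1 + 8 = 10
10 = (2,2)_4 → 2³ + 2³ = 8 + 8 = 16
16 = (1,0,0)_4 → 1³ + 0³ + 0³ = 1 + 0 + 0 = 1  — reached the fixed point 1.
1 → 1, so 1 is the first repeated value.

1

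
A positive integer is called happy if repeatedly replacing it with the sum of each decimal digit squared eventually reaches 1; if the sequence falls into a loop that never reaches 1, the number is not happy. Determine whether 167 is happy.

happy

167 → 1² + 6² + 7² = 1 + 36 + 49 = 86
86 → 8² + 6² = 64 + 36 = 100
100 → 1² + 0² + 0² = 1 + 0 + 0 = 1  — reached 1.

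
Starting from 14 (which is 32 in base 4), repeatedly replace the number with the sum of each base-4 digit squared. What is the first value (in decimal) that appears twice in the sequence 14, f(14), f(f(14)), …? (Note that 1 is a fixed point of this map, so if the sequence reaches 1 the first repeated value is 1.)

14 = (3,2)_4 → 3² + 2² = 9 + 4 = 13
13 = (3,1)_4 → 3² + 1² = 9 + 1 = 10
10 = (2,2)_4 → 2² + 2² = 4 + 4 = 8
8 = (2,0)_4 → 2² + 0² = 4 + 0 = 4
4 = (1,0)_4 → 1² + 0² = 1 + 0 = 1  — reached the fixed point 1.
1 → 1, so 1 is the first repeated value.

1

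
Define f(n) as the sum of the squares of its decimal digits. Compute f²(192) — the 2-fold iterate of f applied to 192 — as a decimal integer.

100

192 → 1² + 9² + 2² = 1 + 81 + 4 = 86
86 → 8² + 6² = 64 + 36 = 100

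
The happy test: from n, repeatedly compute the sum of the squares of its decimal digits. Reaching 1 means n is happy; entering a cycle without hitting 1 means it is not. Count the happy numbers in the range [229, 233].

1

229: 229 → 89 → 145 → 42 → 20 → 4 → 16 → 37 → 58 → 89  (repeats 89)
230: 230 → 13 → 10 → 1  (reaches 1)
231: 231 → 14 → 17 → 50 → 25 → 29 → 85 → 89 → 145 → 42 → 20 → 4 → 16 → 37 → 58 → 89  (repeats 89)
232: 232 → 17 → 50 → 25 → 29 → 85 → 89 → 145 → 42 → 20 → 4 → 16 → 37 → 58 → 89  (repeats 89)
233: 233 → 22 → 8 → 64 → 52 → 29 → 85 → 89 → 145 → 42 → 20 → 4 → 16 → 37 → 58 → 89  (repeats 89)
happy: 230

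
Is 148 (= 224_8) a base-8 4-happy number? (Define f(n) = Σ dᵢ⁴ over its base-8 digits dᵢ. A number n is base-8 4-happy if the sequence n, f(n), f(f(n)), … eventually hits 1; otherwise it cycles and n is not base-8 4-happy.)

base-8 4-happy

148 = (2,2,4)_8 → 2⁴ + 2⁴ + 4⁴ = 16 + 16 + 256 = 288
288 = (4,4,0)_8 → 4⁴ + 4⁴ + 0⁴ = 256 + 256 + 0 = 512
512 = (1,0,0,0)_8 → 1⁴ + 0⁴ + 0⁴ + 0⁴ = 1 + 0 + 0 + 0 = 1  — reached 1.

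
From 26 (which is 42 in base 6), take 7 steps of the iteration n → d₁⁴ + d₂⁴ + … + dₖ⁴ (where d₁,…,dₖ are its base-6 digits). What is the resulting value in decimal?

26 = (4,2)_6 → 272
272 = (1,1,3,2)_6 → 99
99 = (2,4,3)_6 → 353
353 = (1,3,4,5)_6 → 963
963 = (4,2,4,3)_6 → 609
609 = (2,4,5,3)_6 → 978
978 = (4,3,1,0)_6 → 338

338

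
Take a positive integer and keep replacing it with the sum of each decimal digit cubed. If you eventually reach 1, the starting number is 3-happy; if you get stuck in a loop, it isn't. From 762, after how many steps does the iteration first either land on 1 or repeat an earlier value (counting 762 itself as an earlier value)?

7

762 → 7³ + 6³ + 2³ = 343 + 216 + 8 = 567
567 → 5³ + 6³ + 7³ = 125 + 216 + 343 = 684
684 → 6³ + 8³ + 4³ = 216 + 512 + 64 = 792
792 → 7³ + 9³ + 2³ = 343 + 729 + 8 = 1080
1080 → 1³ + 0³ + 8³ + 0³ = 1 + 0 + 512 + 0 = 513
513 → 5³ + 1³ + 3³ = 125 + 1 + 27 = 153
153 → 1³ + 5³ + 3³ = 1 + 125 + 27 = 153  — 153 repeats.
That took 7 steps.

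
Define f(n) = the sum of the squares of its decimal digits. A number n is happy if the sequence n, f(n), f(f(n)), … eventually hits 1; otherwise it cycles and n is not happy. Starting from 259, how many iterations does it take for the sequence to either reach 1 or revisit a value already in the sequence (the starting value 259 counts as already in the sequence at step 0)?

11

259 → 2² + 5² + 9² = 4 + 25 + 81 = 110
110 → 1² + 1² + 0² = 1 + 1 + 0 = 2
2 → 2² = 4
4 → 4² = 16
16 → 1² + 6² = 1 + 36 = 37
37 → 3² + 7² = 9 + 49 = 58
58 → 5² + 8² = 25 + 64 = 89
89 → 8² + 9² = 64 + 81 = 145
145 → 1² + 4² + 5² = 1 + 16 + 25 = 42
42 → 4² + 2² = 16 + 4 = 20
20 → 2² + 0² = 4 + 0 = 4  — 4 repeats.
That took 11 steps.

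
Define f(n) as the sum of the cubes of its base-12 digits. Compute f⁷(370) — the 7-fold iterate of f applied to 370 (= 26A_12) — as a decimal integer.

370 = (2,6,10)_12 → 2³ + 6³ + 10³ = 1224
1224 = (8,6,0)_12 → 8³ + 6³ + 0³ = 728
728 = (5,0,8)_12 → 5³ + 0³ + 8³ = 637
637 = (4,5,1)_12 → 4³ + 5³ + 1³ = 190
190 = (1,3,10)_12 → 1³ + 3³ + 10³ = 1028
1028 = (7,1,8)_12 → 7³ + 1³ + 8³ = 856
856 = (5,11,4)_12 → 5³ + 11³ + 4³ = 1520

1520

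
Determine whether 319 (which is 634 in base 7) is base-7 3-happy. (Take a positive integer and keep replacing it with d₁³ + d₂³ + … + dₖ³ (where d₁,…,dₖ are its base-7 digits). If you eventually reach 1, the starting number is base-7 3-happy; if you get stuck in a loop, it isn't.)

319 = (6,3,4)_7 → 6³ + 3³ + 4³ = 307
307 = (6,1,6)_7 → 6³ + 1³ + 6³ = 433
433 = (1,1,5,6)_7 → 1³ + 1³ + 5³ + 6³ = 343
343 = (1,0,0,0)_7 → 1³ + 0³ + 0³ + 0³ = 1  — reached 1.

base-7 3-happy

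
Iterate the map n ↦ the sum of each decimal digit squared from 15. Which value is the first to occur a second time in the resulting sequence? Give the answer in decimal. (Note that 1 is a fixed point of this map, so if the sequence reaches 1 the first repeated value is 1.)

16

15 → 1² + 5² = 1 + 25 = 26
26 → 2² + 6² = 4 + 36 = 40
40 → 4² + 0² = 16 + 0 = 16
16 → 1² + 6² = 1 + 36 = 37
37 → 3² + 7² = 9 + 49 = 58
58 → 5² + 8² = 25 + 64 = 89
89 → 8² + 9² = 64 + 81 = 145
145 → 1² + 4² + 5² = 1 + 16 + 25 = 42
42 → 4² + 2² = 16 + 4 = 20
20 → 2² + 0² = 4 + 0 = 4
4 → 4² = 16  — 16 already appeared earlier.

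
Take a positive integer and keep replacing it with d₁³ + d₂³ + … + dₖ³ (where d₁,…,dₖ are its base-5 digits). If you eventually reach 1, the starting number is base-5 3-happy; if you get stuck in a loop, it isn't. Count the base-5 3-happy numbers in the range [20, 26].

1

20: 20 → 64 → 80 → 28 → 28  (repeats 28)
21: 21 → 65 → 35 → 9 → 65  (repeats 65)
22: 22 → 72 → 80 → 28 → 28  (repeats 28)
23: 23 → 91 → 55 → 9 → 65 → 35 → 9  (repeats 9)
24: 24 → 128 → 28 → 28  (repeats 28)
25: 25 → 1  (reaches 1)
26: 26 → 2 → 8 → 28 → 28  (repeats 28)
base-5 3-happy: 25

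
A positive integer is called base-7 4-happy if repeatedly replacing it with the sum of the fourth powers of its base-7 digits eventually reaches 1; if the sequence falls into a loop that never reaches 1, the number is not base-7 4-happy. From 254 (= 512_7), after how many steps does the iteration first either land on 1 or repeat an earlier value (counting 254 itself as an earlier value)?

6

254 = (5,1,2)_7 → 642
642 = (1,6,0,5)_7 → 1922
1922 = (5,4,1,4)_7 → 1138
1138 = (3,2,1,4)_7 → 354
354 = (1,0,1,4)_7 → 258
258 = (5,1,6)_7 → 1922  — 1922 repeats.
That took 6 steps.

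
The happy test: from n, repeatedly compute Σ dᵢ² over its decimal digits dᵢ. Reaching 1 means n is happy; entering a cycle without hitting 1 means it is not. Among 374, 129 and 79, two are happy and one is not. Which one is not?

374

374: 374 → 74 → 65 → 61 → 37 → 58 → 89 → 145 → 42 → 20 → 4 → 16 → 37  — repeats 37 (not happy)
129: 129 → 86 → 100 → 1  — reaches 1 (happy)
79: 79 → 130 → 10 → 1  — reaches 1 (happy)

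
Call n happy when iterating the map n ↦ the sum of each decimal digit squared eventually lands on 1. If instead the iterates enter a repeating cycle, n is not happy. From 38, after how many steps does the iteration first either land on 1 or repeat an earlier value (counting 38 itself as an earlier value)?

38 → 73
73 → 58
58 → 89
89 → 145
145 → 42
42 → 20
20 → 4
4 → 16
16 → 37
37 → 58  — 58 repeats.
That took 10 steps.

10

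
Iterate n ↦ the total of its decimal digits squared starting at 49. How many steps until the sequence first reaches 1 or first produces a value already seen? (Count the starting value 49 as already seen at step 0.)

4

49 → 4² + 9² = 16 + 81 = 97
97 → 9² + 7² = 81 + 49 = 130
130 → 1² + 3² + 0² = 1 + 9 + 0 = 10
10 → 1² + 0² = 1 + 0 = 1  — reached 1.
That took 4 steps.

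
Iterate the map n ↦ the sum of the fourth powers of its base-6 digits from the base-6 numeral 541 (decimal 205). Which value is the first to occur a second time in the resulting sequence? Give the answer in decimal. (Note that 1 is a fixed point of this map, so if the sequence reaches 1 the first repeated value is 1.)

205 = (5,4,1)_6 → 5⁴ + 4⁴ + 1⁴ = 882
882 = (4,0,3,0)_6 → 4⁴ + 0⁴ + 3⁴ + 0⁴ = 337
337 = (1,3,2,1)_6 → 1⁴ + 3⁴ + 2⁴ + 1⁴ = 99
99 = (2,4,3)_6 → 2⁴ + 4⁴ + 3⁴ = 353
353 = (1,3,4,5)_6 → 1⁴ + 3⁴ + 4⁴ + 5⁴ = 963
963 = (4,2,4,3)_6 → 4⁴ + 2⁴ + 4⁴ + 3⁴ = 609
609 = (2,4,5,3)_6 → 2⁴ + 4⁴ + 5⁴ + 3⁴ = 978
978 = (4,3,1,0)_6 → 4⁴ + 3⁴ + 1⁴ + 0⁴ = 338
338 = (1,3,2,2)_6 → 1⁴ + 3⁴ + 2⁴ + 2⁴ = 114
114 = (3,1,0)_6 → 3⁴ + 1⁴ + 0⁴ = 82
82 = (2,1,4)_6 → 2⁴ + 1⁴ + 4⁴ = 273
273 = (1,1,3,3)_6 → 1⁴ + 1⁴ + 3⁴ + 3⁴ = 164
164 = (4,3,2)_6 → 4⁴ + 3⁴ + 2⁴ = 353  — 353 already appeared earlier.

353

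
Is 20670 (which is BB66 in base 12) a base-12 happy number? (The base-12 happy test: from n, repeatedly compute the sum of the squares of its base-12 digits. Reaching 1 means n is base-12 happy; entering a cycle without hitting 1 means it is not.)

20670 = (11,11,6,6)_12 → 11² + 11² + 6² + 6² = 121 + 121 + 36 + 36 = 314
314 = (2,2,2)_12 → 2² + 2² + 2² = 4 + 4 + 4 = 12
12 = (1,0)_12 → 1² + 0² = 1 + 0 = 1  — reached 1.

base-12 happy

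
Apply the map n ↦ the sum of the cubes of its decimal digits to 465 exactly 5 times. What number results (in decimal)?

465 → 4³ + 6³ + 5³ = 405
405 → 4³ + 0³ + 5³ = 189
189 → 1³ + 8³ + 9³ = 1242
1242 → 1³ + 2³ + 4³ + 2³ = 81
81 → 8³ + 1³ = 513

513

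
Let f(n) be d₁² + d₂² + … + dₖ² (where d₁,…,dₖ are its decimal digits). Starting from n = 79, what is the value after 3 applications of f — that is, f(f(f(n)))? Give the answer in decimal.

79 → 7² + 9² = 49 + 81 = 130
130 → 1² + 3² + 0² = 1 + 9 + 0 = 10
10 → 1² + 0² = 1 + 0 = 1

1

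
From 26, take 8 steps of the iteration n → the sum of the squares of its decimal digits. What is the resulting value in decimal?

20

26 → 40
40 → 16
16 → 37
37 → 58
58 → 89
89 → 145
145 → 42
42 → 20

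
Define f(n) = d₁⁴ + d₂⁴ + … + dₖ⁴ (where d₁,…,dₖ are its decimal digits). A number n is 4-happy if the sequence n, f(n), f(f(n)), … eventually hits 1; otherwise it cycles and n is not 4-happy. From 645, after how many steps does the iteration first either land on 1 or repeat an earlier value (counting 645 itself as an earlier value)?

12

645 → 2177
2177 → 4819
4819 → 10914
10914 → 6819
6819 → 11954
11954 → 7444
7444 → 3169
3169 → 7939
7939 → 15604
15604 → 2178
2178 → 6514
6514 → 2178  — 2178 repeats.
That took 12 steps.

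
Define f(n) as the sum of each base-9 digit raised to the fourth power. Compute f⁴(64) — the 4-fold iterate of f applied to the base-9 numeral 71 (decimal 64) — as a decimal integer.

6578

64 = (7,1)_9 → 7⁴ + 1⁴ = 2401 + 1 = 2402
2402 = (3,2,5,8)_9 → 3⁴ + 2⁴ + 5⁴ + 8⁴ = 81 + 16 + 625 + 4096 = 4818
4818 = (6,5,4,3)_9 → 6⁴ + 5⁴ + 4⁴ + 3⁴ = 1296 + 625 + 256 + 81 = 2258
2258 = (3,0,7,8)_9 → 3⁴ + 0⁴ + 7⁴ + 8⁴ = 81 + 0 + 2401 + 4096 = 6578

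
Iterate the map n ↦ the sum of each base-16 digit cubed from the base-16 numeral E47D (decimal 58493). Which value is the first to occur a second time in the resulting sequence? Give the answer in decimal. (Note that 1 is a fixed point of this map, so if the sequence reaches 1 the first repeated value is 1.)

58493 = (14,4,7,13)_16 → 14³ + 4³ + 7³ + 13³ = 2744 + 64 + 343 + 2197 = 5348
5348 = (1,4,14,4)_16 → 1³ + 4³ + 14³ + 4³ = 1 + 64 + 2744 + 64 = 2873
2873 = (11,3,9)_16 → 11³ + 3³ + 9³ = 1331 + 27 + 729 = 2087
2087 = (8,2,7)_16 → 8³ + 2³ + 7³ = 512 + 8 + 343 = 863
863 = (3,5,15)_16 → 3³ + 5³ + 15³ = 27 + 125 + 3375 = 3527
3527 = (13,12,7)_16 → 13³ + 12³ + 7³ = 2197 + 1728 + 343 = 4268
4268 = (1,0,10,12)_16 → 1³ + 0³ + 10³ + 12³ = 1 + 0 + 1000 + 1728 = 2729
2729 = (10,10,9)_16 → 10³ + 10³ + 9³ = 1000 + 1000 + 729 = 2729  — 2729 already appeared earlier.

2729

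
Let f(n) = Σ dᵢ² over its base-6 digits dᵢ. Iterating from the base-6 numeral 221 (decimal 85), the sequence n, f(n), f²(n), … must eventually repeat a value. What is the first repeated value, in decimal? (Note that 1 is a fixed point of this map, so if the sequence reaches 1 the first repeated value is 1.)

17

85 = (2,2,1)_6 → 2² + 2² + 1² = 9
9 = (1,3)_6 → 1² + 3² = 10
10 = (1,4)_6 → 1² + 4² = 17
17 = (2,5)_6 → 2² + 5² = 29
29 = (4,5)_6 → 4² + 5² = 41
41 = (1,0,5)_6 → 1² + 0² + 5² = 26
26 = (4,2)_6 → 4² + 2² = 20
20 = (3,2)_6 → 3² + 2² = 13
13 = (2,1)_6 → 2² + 1² = 5
5 = (5)_6 → 5² = 25
25 = (4,1)_6 → 4² + 1² = 17  — 17 already appeared earlier.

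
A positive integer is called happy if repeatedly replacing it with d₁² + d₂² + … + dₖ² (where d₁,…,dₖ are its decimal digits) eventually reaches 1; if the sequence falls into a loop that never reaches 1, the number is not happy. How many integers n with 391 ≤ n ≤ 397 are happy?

391: 391 → 91 → 82 → 68 → 100 → 1  (reaches 1)
392: 392 → 94 → 97 → 130 → 10 → 1  (reaches 1)
393: 393 → 99 → 162 → 41 → 17 → 50 → 25 → 29 → 85 → 89 → 145 → 42 → 20 → 4 → 16 → 37 → 58 → 89  (repeats 89)
394: 394 → 106 → 37 → 58 → 89 → 145 → 42 → 20 → 4 → 16 → 37  (repeats 37)
395: 395 → 115 → 27 → 53 → 34 → 25 → 29 → 85 → 89 → 145 → 42 → 20 → 4 → 16 → 37 → 58 → 89  (repeats 89)
396: 396 → 126 → 41 → 17 → 50 → 25 → 29 → 85 → 89 → 145 → 42 → 20 → 4 → 16 → 37 → 58 → 89  (repeats 89)
397: 397 → 139 → 91 → 82 → 68 → 100 → 1  (reaches 1)
happy: 391, 392, 397

3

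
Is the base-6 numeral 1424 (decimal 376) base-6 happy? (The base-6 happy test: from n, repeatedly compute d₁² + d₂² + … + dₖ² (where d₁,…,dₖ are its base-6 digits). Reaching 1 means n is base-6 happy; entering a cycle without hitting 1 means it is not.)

not base-6 happy

376 = (1,4,2,4)_6 → 1² + 4² + 2² + 4² = 1 + 16 + 4 + 16 = 37
37 = (1,0,1)_6 → 1² + 0² + 1² = 1 + 0 + 1 = 2
2 = (2)_6 → 2² = 4
4 = (4)_6 → 4² = 16
16 = (2,4)_6 → 2² + 4² = 4 + 16 = 20
20 = (3,2)_6 → 3² + 2² = 9 + 4 = 13
13 = (2,1)_6 → 2² + 1² = 4 + 1 = 5
5 = (5)_6 → 5² = 25
25 = (4,1)_6 → 4² + 1² = 16 + 1 = 17
17 = (2,5)_6 → 2² + 5² = 4 + 25 = 29
29 = (4,5)_6 → 4² + 5² = 16 + 25 = 41
41 = (1,0,5)_6 → 1² + 0² + 5² = 1 + 0 + 25 = 26
26 = (4,2)_6 → 4² + 2² = 16 + 4 = 20  — 20 already seen; the sequence cycles without reaching 1.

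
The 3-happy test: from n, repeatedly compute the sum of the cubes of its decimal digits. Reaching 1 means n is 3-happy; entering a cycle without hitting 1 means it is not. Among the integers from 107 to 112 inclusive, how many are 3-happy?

107: 107 → 344 → 155 → 251 → 134 → 92 → 737 → 713 → 371 → 371  (repeats 371)
108: 108 → 513 → 153 → 153  (repeats 153)
109: 109 → 730 → 370 → 370  (repeats 370)
110: 110 → 2 → 8 → 512 → 134 → 92 → 737 → 713 → 371 → 371  (repeats 371)
111: 111 → 3 → 27 → 351 → 153 → 153  (repeats 153)
112: 112 → 10 → 1  (reaches 1)
3-happy: 112

1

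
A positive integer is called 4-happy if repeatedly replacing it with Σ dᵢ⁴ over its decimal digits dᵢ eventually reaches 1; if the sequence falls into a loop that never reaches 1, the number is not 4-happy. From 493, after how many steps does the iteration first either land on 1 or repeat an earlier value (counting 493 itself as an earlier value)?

493 → 4⁴ + 9⁴ + 3⁴ = 6898
6898 → 6⁴ + 8⁴ + 9⁴ + 8⁴ = 16049
16049 → 1⁴ + 6⁴ + 0⁴ + 4⁴ + 9⁴ = 8114
8114 → 8⁴ + 1⁴ + 1⁴ + 4⁴ = 4354
4354 → 4⁴ + 3⁴ + 5⁴ + 4⁴ = 1218
1218 → 1⁴ + 2⁴ + 1⁴ + 8⁴ = 4114
4114 → 4⁴ + 1⁴ + 1⁴ + 4⁴ = 514
514 → 5⁴ + 1⁴ + 4⁴ = 882
882 → 8⁴ + 8⁴ + 2⁴ = 8208
8208 → 8⁴ + 2⁴ + 0⁴ + 8⁴ = 8208  — 8208 repeats.
That took 10 steps.

10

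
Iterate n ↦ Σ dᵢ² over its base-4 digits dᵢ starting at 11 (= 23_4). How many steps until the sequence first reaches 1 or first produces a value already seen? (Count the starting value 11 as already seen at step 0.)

11 = (2,3)_4 → 2² + 3² = 13
13 = (3,1)_4 → 3² + 1² = 10
10 = (2,2)_4 → 2² + 2² = 8
8 = (2,0)_4 → 2² + 0² = 4
4 = (1,0)_4 → 1² + 0² = 1  — reached 1.
That took 5 steps.

5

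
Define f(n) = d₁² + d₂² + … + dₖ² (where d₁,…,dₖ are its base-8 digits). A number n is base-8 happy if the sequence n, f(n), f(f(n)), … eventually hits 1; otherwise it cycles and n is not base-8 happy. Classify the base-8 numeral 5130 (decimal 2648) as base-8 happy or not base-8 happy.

2648 = (5,1,3,0)_8 → 35
35 = (4,3)_8 → 25
25 = (3,1)_8 → 10
10 = (1,2)_8 → 5
5 = (5)_8 → 25  — 25 already seen; the sequence cycles without reaching 1.

not base-8 happy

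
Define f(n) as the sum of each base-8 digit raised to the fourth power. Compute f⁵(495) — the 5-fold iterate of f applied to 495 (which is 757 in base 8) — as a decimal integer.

1634

495 = (7,5,7)_8 → 7⁴ + 5⁴ + 7⁴ = 5427
5427 = (1,2,4,6,3)_8 → 1⁴ + 2⁴ + 4⁴ + 6⁴ + 3⁴ = 1650
1650 = (3,1,6,2)_8 → 3⁴ + 1⁴ + 6⁴ + 2⁴ = 1394
1394 = (2,5,6,2)_8 → 2⁴ + 5⁴ + 6⁴ + 2⁴ = 1953
1953 = (3,6,4,1)_8 → 3⁴ + 6⁴ + 4⁴ + 1⁴ = 1634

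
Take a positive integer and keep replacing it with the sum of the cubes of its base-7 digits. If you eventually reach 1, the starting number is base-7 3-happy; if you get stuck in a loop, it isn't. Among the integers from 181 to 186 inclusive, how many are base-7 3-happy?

181: 181 → 307 → 433 → 343 → 1  — base-7 3-happy
182: 182 → 152 → 152  — not base-7 3-happy
183: 183 → 153 → 243 → 405 → 219 → 99 → 9 → 9  — not base-7 3-happy
184: 184 → 160 → 244 → 496 → 244  — not base-7 3-happy
185: 185 → 179 → 155 → 29 → 65 → 17 → 35 → 125 → 251 → 341 → 557 → 137 → 197 → 65  — not base-7 3-happy
186: 186 → 216 → 288 → 342 → 648 → 282 → 258 → 342  — not base-7 3-happy
base-7 3-happy: 181

1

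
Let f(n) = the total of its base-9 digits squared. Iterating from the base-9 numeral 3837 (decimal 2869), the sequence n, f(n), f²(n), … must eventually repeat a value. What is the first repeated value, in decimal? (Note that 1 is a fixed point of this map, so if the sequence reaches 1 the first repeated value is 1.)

2869 = (3,8,3,7)_9 → 3² + 8² + 3² + 7² = 131
131 = (1,5,5)_9 → 1² + 5² + 5² = 51
51 = (5,6)_9 → 5² + 6² = 61
61 = (6,7)_9 → 6² + 7² = 85
85 = (1,0,4)_9 → 1² + 0² + 4² = 17
17 = (1,8)_9 → 1² + 8² = 65
65 = (7,2)_9 → 7² + 2² = 53
53 = (5,8)_9 → 5² + 8² = 89
89 = (1,0,8)_9 → 1² + 0² + 8² = 65  — 65 already appeared earlier.

65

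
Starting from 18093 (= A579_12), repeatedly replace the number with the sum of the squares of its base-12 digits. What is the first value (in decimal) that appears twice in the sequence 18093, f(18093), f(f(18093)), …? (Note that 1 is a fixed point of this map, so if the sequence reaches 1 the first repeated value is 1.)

18093 = (10,5,7,9)_12 → 10² + 5² + 7² + 9² = 255
255 = (1,9,3)_12 → 1² + 9² + 3² = 91
91 = (7,7)_12 → 7² + 7² = 98
98 = (8,2)_12 → 8² + 2² = 68
68 = (5,8)_12 → 5² + 8² = 89
89 = (7,5)_12 → 7² + 5² = 74
74 = (6,2)_12 → 6² + 2² = 40
40 = (3,4)_12 → 3² + 4² = 25
25 = (2,1)_12 → 2² + 1² = 5
5 = (5)_12 → 5² = 25  — 25 already appeared earlier.

25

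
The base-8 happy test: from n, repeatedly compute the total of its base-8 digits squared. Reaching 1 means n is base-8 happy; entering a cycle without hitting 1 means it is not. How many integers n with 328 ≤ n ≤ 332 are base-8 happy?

328: 328 → 26 → 13 → 26  — not base-8 happy
329: 329 → 27 → 18 → 8 → 1  — base-8 happy
330: 330 → 30 → 45 → 50 → 40 → 25 → 10 → 5 → 25  — not base-8 happy
331: 331 → 35 → 25 → 10 → 5 → 25  — not base-8 happy
332: 332 → 42 → 29 → 34 → 20 → 20  — not base-8 happy
base-8 happy: 329

1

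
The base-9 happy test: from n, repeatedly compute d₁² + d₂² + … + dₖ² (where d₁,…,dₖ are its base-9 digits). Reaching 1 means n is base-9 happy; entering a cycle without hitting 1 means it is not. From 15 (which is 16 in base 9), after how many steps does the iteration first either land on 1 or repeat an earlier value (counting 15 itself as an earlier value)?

6

15 = (1,6)_9 → 1² + 6² = 37
37 = (4,1)_9 → 4² + 1² = 17
17 = (1,8)_9 → 1² + 8² = 65
65 = (7,2)_9 → 7² + 2² = 53
53 = (5,8)_9 → 5² + 8² = 89
89 = (1,0,8)_9 → 1² + 0² + 8² = 65  — 65 repeats.
That took 6 steps.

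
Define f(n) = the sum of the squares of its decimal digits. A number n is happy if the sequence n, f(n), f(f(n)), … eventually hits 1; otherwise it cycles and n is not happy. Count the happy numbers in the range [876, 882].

1

876: 876 → 149 → 98 → 145 → 42 → 20 → 4 → 16 → 37 → 58 → 89 → 145  — not happy
877: 877 → 162 → 41 → 17 → 50 → 25 → 29 → 85 → 89 → 145 → 42 → 20 → 4 → 16 → 37 → 58 → 89  — not happy
878: 878 → 177 → 99 → 162 → 41 → 17 → 50 → 25 → 29 → 85 → 89 → 145 → 42 → 20 → 4 → 16 → 37 → 58 → 89  — not happy
879: 879 → 194 → 98 → 145 → 42 → 20 → 4 → 16 → 37 → 58 → 89 → 145  — not happy
880: 880 → 128 → 69 → 117 → 51 → 26 → 40 → 16 → 37 → 58 → 89 → 145 → 42 → 20 → 4 → 16  — not happy
881: 881 → 129 → 86 → 100 → 1  — happy
882: 882 → 132 → 14 → 17 → 50 → 25 → 29 → 85 → 89 → 145 → 42 → 20 → 4 → 16 → 37 → 58 → 89  — not happy
happy: 881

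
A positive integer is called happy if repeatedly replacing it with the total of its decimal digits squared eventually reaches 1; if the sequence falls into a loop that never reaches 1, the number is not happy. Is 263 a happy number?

263 → 2² + 6² + 3² = 4 + 36 + 9 = 49
49 → 4² + 9² = 16 + 81 = 97
97 → 9² + 7² = 81 + 49 = 130
130 → 1² + 3² + 0² = 1 + 9 + 0 = 10
10 → 1² + 0² = 1 + 0 = 1  — reached 1.

happy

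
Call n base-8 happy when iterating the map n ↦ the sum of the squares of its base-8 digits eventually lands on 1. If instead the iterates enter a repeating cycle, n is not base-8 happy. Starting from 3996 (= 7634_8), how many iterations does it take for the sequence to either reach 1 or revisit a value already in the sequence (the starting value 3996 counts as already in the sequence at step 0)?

3996 = (7,6,3,4)_8 → 7² + 6² + 3² + 4² = 110
110 = (1,5,6)_8 → 1² + 5² + 6² = 62
62 = (7,6)_8 → 7² + 6² = 85
85 = (1,2,5)_8 → 1² + 2² + 5² = 30
30 = (3,6)_8 → 3² + 6² = 45
45 = (5,5)_8 → 5² + 5² = 50
50 = (6,2)_8 → 6² + 2² = 40
40 = (5,0)_8 → 5² + 0² = 25
25 = (3,1)_8 → 3² + 1² = 10
10 = (1,2)_8 → 1² + 2² = 5
5 = (5)_8 → 5² = 25  — 25 repeats.
That took 11 steps.

11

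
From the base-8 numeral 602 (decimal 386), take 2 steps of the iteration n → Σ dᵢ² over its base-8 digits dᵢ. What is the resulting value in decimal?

25

386 = (6,0,2)_8 → 6² + 0² + 2² = 40
40 = (5,0)_8 → 5² + 0² = 25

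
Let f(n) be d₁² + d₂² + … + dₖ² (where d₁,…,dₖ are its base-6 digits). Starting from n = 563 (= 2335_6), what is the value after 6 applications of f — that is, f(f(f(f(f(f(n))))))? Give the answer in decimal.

41

563 = (2,3,3,5)_6 → 2² + 3² + 3² + 5² = 47
47 = (1,1,5)_6 → 1² + 1² + 5² = 27
27 = (4,3)_6 → 4² + 3² = 25
25 = (4,1)_6 → 4² + 1² = 17
17 = (2,5)_6 → 2² + 5² = 29
29 = (4,5)_6 → 4² + 5² = 41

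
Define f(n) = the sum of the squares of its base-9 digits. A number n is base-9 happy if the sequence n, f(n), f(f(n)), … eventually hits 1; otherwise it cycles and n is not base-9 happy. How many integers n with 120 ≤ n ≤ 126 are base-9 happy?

1

120: 120 → 26 → 68 → 74 → 68  — not base-9 happy
121: 121 → 33 → 45 → 25 → 53 → 89 → 65 → 53  — not base-9 happy
122: 122 → 42 → 52 → 74 → 68 → 74  — not base-9 happy
123: 123 → 53 → 89 → 65 → 53  — not base-9 happy
124: 124 → 66 → 58 → 52 → 74 → 68 → 74  — not base-9 happy
125: 125 → 81 → 1  — base-9 happy
126: 126 → 26 → 68 → 74 → 68  — not base-9 happy
base-9 happy: 125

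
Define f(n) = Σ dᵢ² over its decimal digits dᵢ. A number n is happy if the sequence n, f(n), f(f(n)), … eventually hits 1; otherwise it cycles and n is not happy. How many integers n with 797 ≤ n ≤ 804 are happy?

1

797: 797 → 179 → 131 → 11 → 2 → 4 → 16 → 37 → 58 → 89 → 145 → 42 → 20 → 4  — not happy
798: 798 → 194 → 98 → 145 → 42 → 20 → 4 → 16 → 37 → 58 → 89 → 145  — not happy
799: 799 → 211 → 6 → 36 → 45 → 41 → 17 → 50 → 25 → 29 → 85 → 89 → 145 → 42 → 20 → 4 → 16 → 37 → 58 → 89  — not happy
800: 800 → 64 → 52 → 29 → 85 → 89 → 145 → 42 → 20 → 4 → 16 → 37 → 58 → 89  — not happy
801: 801 → 65 → 61 → 37 → 58 → 89 → 145 → 42 → 20 → 4 → 16 → 37  — not happy
802: 802 → 68 → 100 → 1  — happy
803: 803 → 73 → 58 → 89 → 145 → 42 → 20 → 4 → 16 → 37 → 58  — not happy
804: 804 → 80 → 64 → 52 → 29 → 85 → 89 → 145 → 42 → 20 → 4 → 16 → 37 → 58 → 89  — not happy
happy: 802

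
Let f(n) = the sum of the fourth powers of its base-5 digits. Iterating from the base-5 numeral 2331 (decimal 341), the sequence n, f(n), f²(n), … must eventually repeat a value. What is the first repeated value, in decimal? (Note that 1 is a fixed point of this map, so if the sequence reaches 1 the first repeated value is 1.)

341 = (2,3,3,1)_5 → 2⁴ + 3⁴ + 3⁴ + 1⁴ = 179
179 = (1,2,0,4)_5 → 1⁴ + 2⁴ + 0⁴ + 4⁴ = 273
273 = (2,0,4,3)_5 → 2⁴ + 0⁴ + 4⁴ + 3⁴ = 353
353 = (2,4,0,3)_5 → 2⁴ + 4⁴ + 0⁴ + 3⁴ = 353  — 353 already appeared earlier.

353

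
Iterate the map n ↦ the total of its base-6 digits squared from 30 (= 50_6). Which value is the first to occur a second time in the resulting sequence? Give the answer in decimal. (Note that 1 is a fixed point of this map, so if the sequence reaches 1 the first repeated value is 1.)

30 = (5,0)_6 → 5² + 0² = 25
25 = (4,1)_6 → 4² + 1² = 17
17 = (2,5)_6 → 2² + 5² = 29
29 = (4,5)_6 → 4² + 5² = 41
41 = (1,0,5)_6 → 1² + 0² + 5² = 26
26 = (4,2)_6 → 4² + 2² = 20
20 = (3,2)_6 → 3² + 2² = 13
13 = (2,1)_6 → 2² + 1² = 5
5 = (5)_6 → 5² = 25  — 25 already appeared earlier.

25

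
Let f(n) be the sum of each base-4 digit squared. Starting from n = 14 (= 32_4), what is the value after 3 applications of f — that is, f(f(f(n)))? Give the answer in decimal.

8

14 = (3,2)_4 → 3² + 2² = 13
13 = (3,1)_4 → 3² + 1² = 10
10 = (2,2)_4 → 2² + 2² = 8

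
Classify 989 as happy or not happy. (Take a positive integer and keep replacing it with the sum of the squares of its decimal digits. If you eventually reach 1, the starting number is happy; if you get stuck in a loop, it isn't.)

happy

989 → 9² + 8² + 9² = 81 + 64 + 81 = 226
226 → 2² + 2² + 6² = 4 + 4 + 36 = 44
44 → 4² + 4² = 16 + 16 = 32
32 → 3² + 2² = 9 + 4 = 13
13 → 1² + 3² = 1 + 9 = 10
10 → 1² + 0² = 1 + 0 = 1  — reached 1.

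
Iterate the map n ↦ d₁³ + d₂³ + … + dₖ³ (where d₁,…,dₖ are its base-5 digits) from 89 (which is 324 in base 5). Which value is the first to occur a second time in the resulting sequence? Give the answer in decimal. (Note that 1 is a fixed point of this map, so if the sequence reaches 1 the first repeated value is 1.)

9

89 = (3,2,4)_5 → 3³ + 2³ + 4³ = 99
99 = (3,4,4)_5 → 3³ + 4³ + 4³ = 155
155 = (1,1,1,0)_5 → 1³ + 1³ + 1³ + 0³ = 3
3 = (3)_5 → 3³ = 27
27 = (1,0,2)_5 → 1³ + 0³ + 2³ = 9
9 = (1,4)_5 → 1³ + 4³ = 65
65 = (2,3,0)_5 → 2³ + 3³ + 0³ = 35
35 = (1,2,0)_5 → 1³ + 2³ + 0³ = 9  — 9 already appeared earlier.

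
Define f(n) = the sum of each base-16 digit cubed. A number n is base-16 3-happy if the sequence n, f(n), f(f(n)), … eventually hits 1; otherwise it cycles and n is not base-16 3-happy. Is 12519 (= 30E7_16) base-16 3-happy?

not base-16 3-happy

12519 = (3,0,14,7)_16 → 3³ + 0³ + 14³ + 7³ = 27 + 0 + 2744 + 343 = 3114
3114 = (12,2,10)_16 → 12³ + 2³ + 10³ = 1728 + 8 + 1000 = 2736
2736 = (10,11,0)_16 → 10³ + 11³ + 0³ = 1000 + 1331 + 0 = 2331
2331 = (9,1,11)_16 → 9³ + 1³ + 11³ = 729 + 1 + 1331 = 2061
2061 = (8,0,13)_16 → 8³ + 0³ + 13³ = 512 + 0 + 2197 = 2709
2709 = (10,9,5)_16 → 10³ + 9³ + 5³ = 1000 + 729 + 125 = 1854
1854 = (7,3,14)_16 → 7³ + 3³ + 14³ = 343 + 27 + 2744 = 3114  — 3114 already seen; the sequence cycles without reaching 1.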